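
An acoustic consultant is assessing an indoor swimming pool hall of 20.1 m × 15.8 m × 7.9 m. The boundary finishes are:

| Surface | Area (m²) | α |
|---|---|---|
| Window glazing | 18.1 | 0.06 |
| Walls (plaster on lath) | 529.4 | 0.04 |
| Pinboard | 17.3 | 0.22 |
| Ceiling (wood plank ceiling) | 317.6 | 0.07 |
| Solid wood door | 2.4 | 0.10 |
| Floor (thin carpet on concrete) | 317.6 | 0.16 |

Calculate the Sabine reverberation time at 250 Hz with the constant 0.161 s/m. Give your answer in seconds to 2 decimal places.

4.07 seconds

A = Σ Sᵢαᵢ = 18.1×0.06 + 529.4×0.04 + 17.3×0.22 + 317.6×0.07 + 2.4×0.10 + 317.6×0.16 = 99.356 sabins.
Volume V = 20.1 × 15.8 × 7.9 = 2508.882 m³.
Sabine: RT60 = 0.161 × 2508.882 / 99.356 = 4.07 s.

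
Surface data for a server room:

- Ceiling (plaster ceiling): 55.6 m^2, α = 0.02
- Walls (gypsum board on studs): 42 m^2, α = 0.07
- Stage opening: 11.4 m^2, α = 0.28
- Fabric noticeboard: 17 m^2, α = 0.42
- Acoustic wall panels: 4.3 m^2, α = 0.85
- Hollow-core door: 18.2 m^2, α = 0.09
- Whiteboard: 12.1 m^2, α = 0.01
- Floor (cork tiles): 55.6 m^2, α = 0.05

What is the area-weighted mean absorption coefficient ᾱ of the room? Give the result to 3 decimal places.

S = Σ Sᵢ = 55.6 + 42 + 11.4 + 17 + 4.3 + 18.2 + 12.1 + 55.6 = 216.2 m^2.
Weighted sum Σ Sα = 22.578.
ᾱ = A/S = 0.104.

0.104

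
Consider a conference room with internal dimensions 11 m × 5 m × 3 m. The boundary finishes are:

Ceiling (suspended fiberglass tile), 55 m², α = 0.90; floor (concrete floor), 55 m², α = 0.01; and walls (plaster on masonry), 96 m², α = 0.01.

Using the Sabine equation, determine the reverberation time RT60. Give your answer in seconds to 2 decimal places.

0.52 sec

Summing Sᵢαᵢ: 49.500 + 0.550 + 0.960 → A = 51.010 sabins.
Volume V = 11 × 5 × 3 = 165 m³.
T = 0.161 V/A = 0.161·165/51.010 = 0.52 s.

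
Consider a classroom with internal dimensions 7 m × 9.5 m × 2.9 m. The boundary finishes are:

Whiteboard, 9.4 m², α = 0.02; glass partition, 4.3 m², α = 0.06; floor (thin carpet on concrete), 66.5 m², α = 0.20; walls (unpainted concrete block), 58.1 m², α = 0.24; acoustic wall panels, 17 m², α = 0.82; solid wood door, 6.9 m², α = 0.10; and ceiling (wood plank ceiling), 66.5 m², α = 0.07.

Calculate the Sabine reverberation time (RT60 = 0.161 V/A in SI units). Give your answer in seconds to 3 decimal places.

0.661 seconds

Total absorption A = 9.4·0.02 + 4.3·0.06 + 66.5·0.20 + 58.1·0.24 + 17·0.82 + 6.9·0.10 + 66.5·0.07
  = 0.188 + 0.258 + 13.300 + 13.944 + 13.940 + 0.690 + 4.655 = 46.975 m² sabins.
V = 7·9.5·2.9 = 192.85 m³.
T = 0.161 V/A = 0.161·192.85/46.975 = 0.661 s.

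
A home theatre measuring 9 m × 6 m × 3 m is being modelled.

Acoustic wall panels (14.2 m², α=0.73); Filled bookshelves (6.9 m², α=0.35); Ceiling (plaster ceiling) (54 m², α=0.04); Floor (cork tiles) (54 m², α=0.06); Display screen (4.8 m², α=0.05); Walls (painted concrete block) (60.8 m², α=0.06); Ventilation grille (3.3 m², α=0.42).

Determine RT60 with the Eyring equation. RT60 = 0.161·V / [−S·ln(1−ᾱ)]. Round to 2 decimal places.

1.04 seconds

S = Σ Sᵢ = 198.0 m².
Σ(Sᵢαᵢ) = 14.2×0.73 + 6.9×0.35 + 54×0.04 + 54×0.06 + 4.8×0.05 + 60.8×0.06 + 3.3×0.42 = 23.455.
ᾱ = 23.455 / 198.0 = 0.1185.
Eyring denominator: −S ln(1−ᾱ) = 24.974.
V = 9 × 6 × 3 = 162 m³.
T = 0.161·V/[−S·ln(1−ᾱ)] = 0.161·162/24.974 = 1.04 s.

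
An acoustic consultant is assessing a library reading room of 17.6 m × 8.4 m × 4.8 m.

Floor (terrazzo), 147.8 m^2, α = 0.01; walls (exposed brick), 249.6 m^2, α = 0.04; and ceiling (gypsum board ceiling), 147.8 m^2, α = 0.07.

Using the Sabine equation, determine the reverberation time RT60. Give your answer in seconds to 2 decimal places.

5.24 seconds

Summing Sᵢαᵢ: 1.478 + 9.984 + 10.346 → A = 21.808 sabins.
Volume V = 17.6 × 8.4 × 4.8 = 709.632 m³.
T = 0.161 V/A = 0.161·709.632/21.808 = 5.24 s.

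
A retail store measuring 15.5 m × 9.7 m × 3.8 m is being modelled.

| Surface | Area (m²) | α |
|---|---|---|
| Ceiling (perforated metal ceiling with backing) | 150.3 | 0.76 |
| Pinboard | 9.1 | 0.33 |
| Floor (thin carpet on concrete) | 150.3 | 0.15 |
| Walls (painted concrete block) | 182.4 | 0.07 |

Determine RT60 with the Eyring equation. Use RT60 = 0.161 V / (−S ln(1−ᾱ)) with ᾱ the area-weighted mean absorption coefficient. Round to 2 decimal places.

0.50 sec

Total surface area S = 150.3 + 9.1 + 150.3 + 182.4 = 492.1 m².
Absorption A = 150.3×0.76 + 9.1×0.33 + 150.3×0.15 + 182.4×0.07 = 152.544 sabins.
ᾱ = 152.544 / 492.1 = 0.3100.
Eyring denominator: −S ln(1−ᾱ) = 182.600.
V = 15.5 × 9.7 × 3.8 = 571.33 m³.
RT60 = 0.161 × 571.33 / 182.600 = 0.50 s.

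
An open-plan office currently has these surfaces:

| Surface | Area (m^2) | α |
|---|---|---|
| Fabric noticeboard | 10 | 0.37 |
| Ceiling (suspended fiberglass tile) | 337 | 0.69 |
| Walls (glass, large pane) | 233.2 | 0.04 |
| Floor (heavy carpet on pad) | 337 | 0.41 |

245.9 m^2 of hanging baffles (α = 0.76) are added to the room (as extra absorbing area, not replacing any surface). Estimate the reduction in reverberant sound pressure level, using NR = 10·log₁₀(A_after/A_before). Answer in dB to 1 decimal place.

1.7 dB

Equivalent absorption area: A_before = 10·0.37 + 337·0.69 + 233.2·0.04 + 337·0.41 = 383.728 m^2.
Added absorption = 245.9 × 0.76 = 186.884 sabins.
A_after = 383.728 + 186.884 = 570.612 sabins.
Reduction = 10 log₁₀(A_after/A_before) = 10 log₁₀(1.4870) = 1.7 dB.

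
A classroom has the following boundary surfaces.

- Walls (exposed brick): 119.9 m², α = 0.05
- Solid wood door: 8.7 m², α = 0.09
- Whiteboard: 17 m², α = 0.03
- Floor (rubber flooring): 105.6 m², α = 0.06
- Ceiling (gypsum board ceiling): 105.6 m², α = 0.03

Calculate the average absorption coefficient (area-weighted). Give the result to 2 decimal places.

0.05

S = Σ Sᵢ = 119.9 + 8.7 + 17 + 105.6 + 105.6 = 356.8 m².
Σ(Sᵢαᵢ) = 119.9*0.05 + 8.7*0.09 + 17*0.03 + 105.6*0.06 + 105.6*0.03 = 16.792.
ᾱ = 16.792 / 356.8 = 0.05.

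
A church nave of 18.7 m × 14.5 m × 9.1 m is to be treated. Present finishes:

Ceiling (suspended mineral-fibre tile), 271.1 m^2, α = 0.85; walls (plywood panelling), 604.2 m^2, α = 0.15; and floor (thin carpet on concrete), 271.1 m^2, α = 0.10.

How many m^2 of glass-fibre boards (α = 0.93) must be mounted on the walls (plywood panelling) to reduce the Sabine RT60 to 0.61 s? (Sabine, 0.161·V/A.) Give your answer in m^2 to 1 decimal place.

Equivalent absorption area: A₁ = 271.1*0.85 + 604.2*0.15 + 271.1*0.10 = 348.175 m^2.
Required A₂ = 0.161·2467.465/0.61 = 651.249 sabins.
ΔA needed = 651.249 − 348.175 = 303.074 sabins.
Net gain per m^2: Δα = 0.93 − 0.15 = 0.78.
Area = ΔA/Δα = 303.074/0.78 = 388.6 m^2.

388.6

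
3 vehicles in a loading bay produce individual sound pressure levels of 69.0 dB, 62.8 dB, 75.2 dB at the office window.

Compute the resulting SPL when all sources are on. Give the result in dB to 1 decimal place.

76.3 dB

Σ 10^(Lᵢ/10) = 4.296e+07.
Back to dB: 10·log₁₀ Σ = 76.3 dB.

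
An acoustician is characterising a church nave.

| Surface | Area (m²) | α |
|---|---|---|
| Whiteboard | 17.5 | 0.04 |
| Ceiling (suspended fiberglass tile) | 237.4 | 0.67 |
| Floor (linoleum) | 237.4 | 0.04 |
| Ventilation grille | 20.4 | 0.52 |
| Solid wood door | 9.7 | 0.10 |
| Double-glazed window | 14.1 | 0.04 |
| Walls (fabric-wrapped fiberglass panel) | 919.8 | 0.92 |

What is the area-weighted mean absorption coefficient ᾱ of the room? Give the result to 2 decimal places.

0.71

S = Σ Sᵢ = 17.5 + 237.4 + 237.4 + 20.4 + 9.7 + 14.1 + 919.8 = 1456.3 m².
Weighted sum Σ Sα = 1027.612.
ᾱ = 1027.612 / 1456.3 = 0.71.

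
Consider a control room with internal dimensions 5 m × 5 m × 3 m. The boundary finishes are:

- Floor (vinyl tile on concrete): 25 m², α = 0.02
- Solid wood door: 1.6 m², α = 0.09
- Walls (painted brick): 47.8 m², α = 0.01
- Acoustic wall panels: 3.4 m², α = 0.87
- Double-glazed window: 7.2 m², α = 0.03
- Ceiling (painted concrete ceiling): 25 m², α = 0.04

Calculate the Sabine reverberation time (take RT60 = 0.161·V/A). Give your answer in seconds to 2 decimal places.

Summing Sᵢαᵢ: 0.500 + 0.144 + 0.478 + 2.958 + 0.216 + 1.000 → A = 5.296 sabins.
Room volume: 75 m³.
Sabine: RT60 = 0.161 × 75 / 5.296 = 2.28 s.

2.28 sec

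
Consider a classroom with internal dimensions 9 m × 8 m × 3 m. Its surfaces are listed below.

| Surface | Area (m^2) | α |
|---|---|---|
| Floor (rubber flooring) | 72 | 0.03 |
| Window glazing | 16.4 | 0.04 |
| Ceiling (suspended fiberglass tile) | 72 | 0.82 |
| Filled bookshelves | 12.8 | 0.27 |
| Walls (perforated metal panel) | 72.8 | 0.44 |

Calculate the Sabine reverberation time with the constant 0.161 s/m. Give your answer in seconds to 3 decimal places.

Summing Sᵢαᵢ: 2.160 + 0.656 + 59.040 + 3.456 + 32.032 → A = 97.344 sabins.
V = 9·8·3 = 216 m³.
T = 0.161 V/A = 0.161·216/97.344 = 0.357 s.

0.357 s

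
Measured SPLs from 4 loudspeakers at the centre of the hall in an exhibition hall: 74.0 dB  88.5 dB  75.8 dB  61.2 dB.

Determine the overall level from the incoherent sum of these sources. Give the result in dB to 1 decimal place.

Sum in the linear (power) domain: Σ 10^(Lᵢ/10) = 10^(74.0/10) + 10^(88.5/10) + 10^(75.8/10) + 10^(61.2/10) = 7.724e+08.
Combined level = 10 log₁₀(7.724e+08) = 88.9 dB.

88.9 dB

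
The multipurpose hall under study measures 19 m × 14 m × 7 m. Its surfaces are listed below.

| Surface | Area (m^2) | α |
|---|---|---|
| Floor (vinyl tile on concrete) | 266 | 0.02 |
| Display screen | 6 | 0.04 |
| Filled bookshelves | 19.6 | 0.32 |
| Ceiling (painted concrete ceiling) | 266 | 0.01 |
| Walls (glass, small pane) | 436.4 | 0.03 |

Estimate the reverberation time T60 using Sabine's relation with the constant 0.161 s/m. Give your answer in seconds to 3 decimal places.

10.868 seconds

Total absorption A = 266×0.02 + 6×0.04 + 19.6×0.32 + 266×0.01 + 436.4×0.03
  = 5.320 + 0.240 + 6.272 + 2.660 + 13.092 = 27.584 m^2 sabins.
Room volume: 1862 m³.
Sabine: RT60 = 0.161 × 1862 / 27.584 = 10.868 s.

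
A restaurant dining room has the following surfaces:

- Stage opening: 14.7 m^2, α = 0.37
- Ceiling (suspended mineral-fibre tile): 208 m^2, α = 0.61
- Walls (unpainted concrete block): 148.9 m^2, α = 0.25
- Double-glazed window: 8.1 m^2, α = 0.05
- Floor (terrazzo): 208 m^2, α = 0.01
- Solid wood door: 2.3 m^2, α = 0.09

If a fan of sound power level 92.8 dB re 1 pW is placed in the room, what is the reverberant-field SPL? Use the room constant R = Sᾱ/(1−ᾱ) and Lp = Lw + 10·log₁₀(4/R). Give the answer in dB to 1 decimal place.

Σ(Sᵢαᵢ) = 14.7·0.37 + 208·0.61 + 148.9·0.25 + 8.1·0.05 + 208·0.01 + 2.3·0.09 = 172.236; total area S = 590.0 m^2.
ᾱ = 0.2919, so room constant R = A/(1−ᾱ) = 243.237 m^2.
Lp = 92.8 + 10·log₁₀(4/243.237) = 92.8 + (-17.84) = 75.0 dB.

75.0 dB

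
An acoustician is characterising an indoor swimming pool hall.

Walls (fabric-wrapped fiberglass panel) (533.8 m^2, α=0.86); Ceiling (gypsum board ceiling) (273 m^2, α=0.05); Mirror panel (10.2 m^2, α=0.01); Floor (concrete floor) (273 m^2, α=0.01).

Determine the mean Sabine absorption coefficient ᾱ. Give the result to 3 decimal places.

0.436

Total surface area S = 1090.0 m^2.
Σ(Sᵢαᵢ) = 533.8·0.86 + 273·0.05 + 10.2·0.01 + 273·0.01 = 475.550.
ᾱ = A/S = 0.436.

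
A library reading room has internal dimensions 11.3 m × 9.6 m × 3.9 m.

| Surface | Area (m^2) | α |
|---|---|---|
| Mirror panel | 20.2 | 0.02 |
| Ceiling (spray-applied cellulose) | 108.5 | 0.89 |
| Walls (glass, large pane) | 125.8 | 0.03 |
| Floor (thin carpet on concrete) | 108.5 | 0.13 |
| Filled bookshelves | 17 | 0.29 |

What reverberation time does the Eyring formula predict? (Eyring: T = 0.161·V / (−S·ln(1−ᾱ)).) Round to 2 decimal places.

S = Σ Sᵢ = 380.0 m^2.
Absorption A = 20.2·0.02 + 108.5·0.89 + 125.8·0.03 + 108.5·0.13 + 17·0.29 = 119.778 sabins.
Mean coefficient ᾱ = A/S = 0.3152.
−S·ln(1−ᾱ) = −380.0 × ln(1 − 0.3152) = 143.879.
V = 11.3 × 9.6 × 3.9 = 423.072 m³.
RT60 = 0.161 × 423.072 / 143.879 = 0.47 s.

0.47 s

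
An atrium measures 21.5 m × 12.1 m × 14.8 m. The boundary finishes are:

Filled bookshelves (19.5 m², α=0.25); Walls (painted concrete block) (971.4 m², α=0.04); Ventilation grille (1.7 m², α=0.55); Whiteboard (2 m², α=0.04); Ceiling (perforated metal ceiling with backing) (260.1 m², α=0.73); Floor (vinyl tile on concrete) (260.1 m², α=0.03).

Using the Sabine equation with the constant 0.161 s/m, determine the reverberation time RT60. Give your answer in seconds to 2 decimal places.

Total absorption A = 19.5·0.25 + 971.4·0.04 + 1.7·0.55 + 2·0.04 + 260.1·0.73 + 260.1·0.03
  = 4.875 + 38.856 + 0.935 + 0.080 + 189.873 + 7.803 = 242.422 m² sabins.
Room volume: 3850.22 m³.
T = 0.161 V/A = 0.161·3850.22/242.422 = 2.56 s.

2.56 s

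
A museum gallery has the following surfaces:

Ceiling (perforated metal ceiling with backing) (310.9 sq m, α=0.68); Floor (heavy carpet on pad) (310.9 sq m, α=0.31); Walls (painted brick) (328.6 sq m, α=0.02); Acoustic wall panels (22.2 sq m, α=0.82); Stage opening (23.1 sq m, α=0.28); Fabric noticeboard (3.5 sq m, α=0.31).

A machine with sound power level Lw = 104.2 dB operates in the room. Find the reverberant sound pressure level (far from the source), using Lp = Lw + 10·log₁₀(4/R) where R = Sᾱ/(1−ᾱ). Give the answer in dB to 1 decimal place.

83.1 dB

A = 340.120 sabins; S = 999.2 sq m.
ᾱ = 340.120/999.2 = 0.3404; R = Sᾱ/(1−ᾱ) = 340.120/(1−0.3404) = 515.646 sq m.
Lp = Lw + 10 log₁₀(4/R) = 104.2 -21.10 = 83.1 dB.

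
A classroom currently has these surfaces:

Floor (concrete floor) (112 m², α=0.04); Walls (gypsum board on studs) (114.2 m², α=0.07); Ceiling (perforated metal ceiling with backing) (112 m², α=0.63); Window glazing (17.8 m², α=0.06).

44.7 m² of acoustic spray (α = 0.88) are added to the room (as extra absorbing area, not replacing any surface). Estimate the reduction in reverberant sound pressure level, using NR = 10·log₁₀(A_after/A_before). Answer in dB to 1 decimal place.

1.7 dB

A_before = Σ Sᵢαᵢ = 112×0.04 + 114.2×0.07 + 112×0.63 + 17.8×0.06 = 84.102 sabins.
Added absorption = 44.7 × 0.88 = 39.336 sabins.
New total A_after = 123.438 sabins.
Reduction = 10 log₁₀(A_after/A_before) = 10 log₁₀(1.4677) = 1.7 dB.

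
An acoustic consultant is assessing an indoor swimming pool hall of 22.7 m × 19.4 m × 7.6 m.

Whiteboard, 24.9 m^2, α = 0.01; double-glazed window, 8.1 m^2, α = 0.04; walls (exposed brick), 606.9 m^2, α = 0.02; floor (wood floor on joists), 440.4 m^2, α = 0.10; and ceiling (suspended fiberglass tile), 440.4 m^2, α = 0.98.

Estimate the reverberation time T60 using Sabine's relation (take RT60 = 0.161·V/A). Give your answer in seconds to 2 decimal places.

Equivalent absorption area: A = 24.9·0.01 + 8.1·0.04 + 606.9·0.02 + 440.4·0.10 + 440.4·0.98 = 488.343 m^2.
V = 22.7·19.4·7.6 = 3346.888 m³.
T = 0.161 V/A = 0.161·3346.888/488.343 = 1.10 s.

1.10 s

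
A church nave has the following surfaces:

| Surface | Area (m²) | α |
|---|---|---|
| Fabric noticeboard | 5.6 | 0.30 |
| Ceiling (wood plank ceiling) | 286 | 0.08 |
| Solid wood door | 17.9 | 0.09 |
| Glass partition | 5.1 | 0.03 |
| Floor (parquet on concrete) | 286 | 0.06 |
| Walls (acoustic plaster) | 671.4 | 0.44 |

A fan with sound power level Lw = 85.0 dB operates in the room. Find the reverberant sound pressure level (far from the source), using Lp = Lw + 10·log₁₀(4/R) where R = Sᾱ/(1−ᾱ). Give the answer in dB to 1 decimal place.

64.4 dB

Σ(Sᵢαᵢ) = 5.6×0.30 + 286×0.08 + 17.9×0.09 + 5.1×0.03 + 286×0.06 + 671.4×0.44 = 338.900; total area S = 1272.0 m².
ᾱ = 338.900/1272.0 = 0.2664; R = Sᾱ/(1−ᾱ) = 338.900/(1−0.2664) = 461.968 m².
Lp = 85.0 + 10·log₁₀(4/461.968) = 85.0 + (-20.63) = 64.4 dB.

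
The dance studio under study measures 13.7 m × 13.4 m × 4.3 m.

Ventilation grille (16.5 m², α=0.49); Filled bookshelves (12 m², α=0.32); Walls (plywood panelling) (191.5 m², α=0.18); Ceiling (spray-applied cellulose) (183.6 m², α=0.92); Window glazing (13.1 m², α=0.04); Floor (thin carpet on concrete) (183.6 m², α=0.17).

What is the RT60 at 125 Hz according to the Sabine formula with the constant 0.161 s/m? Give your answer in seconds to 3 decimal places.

0.514 s

Total absorption A = 16.5×0.49 + 12×0.32 + 191.5×0.18 + 183.6×0.92 + 13.1×0.04 + 183.6×0.17
  = 8.085 + 3.840 + 34.470 + 168.912 + 0.524 + 31.212 = 247.043 m² sabins.
Volume V = 13.7 × 13.4 × 4.3 = 789.394 m³.
T = 0.161 V/A = 0.161·789.394/247.043 = 0.514 s.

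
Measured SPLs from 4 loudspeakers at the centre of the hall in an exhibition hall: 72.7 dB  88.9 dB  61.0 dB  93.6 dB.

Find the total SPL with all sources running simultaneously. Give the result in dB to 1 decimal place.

Sum in the linear (power) domain: Σ 10^(Lᵢ/10) = 10^(72.7/10) + 10^(88.9/10) + 10^(61.0/10) + 10^(93.6/10) = 3.087e+09.
Combined level = 10 log₁₀(3.087e+09) = 94.9 dB.

94.9 dB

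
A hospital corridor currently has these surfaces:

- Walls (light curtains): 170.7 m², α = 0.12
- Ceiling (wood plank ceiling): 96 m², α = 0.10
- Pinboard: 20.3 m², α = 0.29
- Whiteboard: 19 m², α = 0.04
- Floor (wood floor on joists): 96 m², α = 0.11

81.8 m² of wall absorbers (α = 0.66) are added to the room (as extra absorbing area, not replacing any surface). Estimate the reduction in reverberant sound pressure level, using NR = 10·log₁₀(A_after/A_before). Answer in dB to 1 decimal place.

Equivalent absorption area: A_before = 170.7*0.12 + 96*0.10 + 20.3*0.29 + 19*0.04 + 96*0.11 = 47.291 m².
Treatment contributes 81.8·0.66 = 53.988 sabins.
A_after = 47.291 + 53.988 = 101.279 sabins.
Reduction = 10 log₁₀(A_after/A_before) = 10 log₁₀(2.1416) = 3.3 dB.

3.3 dB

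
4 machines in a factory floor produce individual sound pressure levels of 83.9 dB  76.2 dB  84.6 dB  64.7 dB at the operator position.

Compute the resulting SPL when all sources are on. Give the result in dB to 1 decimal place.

87.6 dB

Sum in the linear (power) domain: Σ 10^(Lᵢ/10) = 10^(83.9/10) + 10^(76.2/10) + 10^(84.6/10) + 10^(64.7/10) = 5.785e+08.
Back to dB: 10·log₁₀ Σ = 87.6 dB.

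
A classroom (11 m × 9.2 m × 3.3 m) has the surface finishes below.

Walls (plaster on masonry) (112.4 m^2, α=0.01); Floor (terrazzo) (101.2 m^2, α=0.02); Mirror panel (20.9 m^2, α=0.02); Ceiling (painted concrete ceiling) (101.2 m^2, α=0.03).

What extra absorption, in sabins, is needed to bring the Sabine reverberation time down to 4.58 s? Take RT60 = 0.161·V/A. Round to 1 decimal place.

Summing Sᵢαᵢ: 1.124 + 2.024 + 0.418 + 3.036 → A₁ = 6.602 sabins.
Target A₂ = 0.161·333.96/4.58 = 11.740 sabins (V = 333.96 m³).
Shortfall: 11.740 − 6.602 = 5.1 sabins.

5.1 sabins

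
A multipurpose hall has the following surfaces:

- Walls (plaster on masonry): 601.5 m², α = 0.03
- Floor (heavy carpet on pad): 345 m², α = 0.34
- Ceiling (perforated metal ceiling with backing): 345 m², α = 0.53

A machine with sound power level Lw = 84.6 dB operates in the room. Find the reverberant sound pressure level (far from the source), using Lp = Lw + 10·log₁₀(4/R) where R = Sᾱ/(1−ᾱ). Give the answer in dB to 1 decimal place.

64.4 dB

A = 318.195 sabins; S = 1291.5 m².
ᾱ = 0.2464, so room constant R = A/(1−ᾱ) = 422.233 m².
Lp = Lw + 10 log₁₀(4/R) = 84.6 -20.23 = 64.4 dB.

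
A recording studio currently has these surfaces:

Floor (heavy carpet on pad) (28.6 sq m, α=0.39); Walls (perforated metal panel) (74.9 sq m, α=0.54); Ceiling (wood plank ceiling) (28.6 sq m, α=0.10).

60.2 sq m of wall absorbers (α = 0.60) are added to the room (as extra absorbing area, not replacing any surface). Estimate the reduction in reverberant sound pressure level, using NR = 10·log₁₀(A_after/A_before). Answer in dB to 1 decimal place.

Summing Sᵢαᵢ: 11.154 + 40.446 + 2.860 → A_before = 54.460 sabins.
Treatment contributes 60.2·0.60 = 36.120 sabins.
New total A_after = 90.580 sabins.
NR = 10·log₁₀(90.580/54.460) = 2.2 dB.

2.2 dB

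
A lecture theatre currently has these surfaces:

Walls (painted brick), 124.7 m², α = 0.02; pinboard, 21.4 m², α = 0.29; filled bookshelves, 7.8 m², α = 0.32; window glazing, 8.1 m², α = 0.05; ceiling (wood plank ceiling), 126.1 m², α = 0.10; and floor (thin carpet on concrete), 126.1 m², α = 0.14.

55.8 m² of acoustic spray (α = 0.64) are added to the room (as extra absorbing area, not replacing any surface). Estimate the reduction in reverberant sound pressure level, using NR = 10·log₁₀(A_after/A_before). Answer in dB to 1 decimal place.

2.7 dB

A_before = Σ Sᵢαᵢ = 124.7*0.02 + 21.4*0.29 + 7.8*0.32 + 8.1*0.05 + 126.1*0.10 + 126.1*0.14 = 41.865 sabins.
Added absorption = 55.8 × 0.64 = 35.712 sabins.
A_after = 41.865 + 35.712 = 77.577 sabins.
NR = 10·log₁₀(77.577/41.865) = 2.7 dB.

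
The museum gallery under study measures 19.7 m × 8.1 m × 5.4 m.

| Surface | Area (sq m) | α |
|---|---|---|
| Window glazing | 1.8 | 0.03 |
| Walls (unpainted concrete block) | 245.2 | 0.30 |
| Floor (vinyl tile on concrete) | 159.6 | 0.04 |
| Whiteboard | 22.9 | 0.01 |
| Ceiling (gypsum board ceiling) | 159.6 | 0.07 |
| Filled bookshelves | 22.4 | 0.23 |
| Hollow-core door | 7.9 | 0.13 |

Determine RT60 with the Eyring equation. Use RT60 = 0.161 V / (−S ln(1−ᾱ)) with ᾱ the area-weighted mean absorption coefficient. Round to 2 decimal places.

1.31 s

Total surface area S = 1.8 + 245.2 + 159.6 + 22.9 + 159.6 + 22.4 + 7.9 = 619.4 sq m.
Absorption A = 1.8·0.03 + 245.2·0.30 + 159.6·0.04 + 22.9·0.01 + 159.6·0.07 + 22.4·0.23 + 7.9·0.13 = 97.578 sabins.
Mean coefficient ᾱ = A/S = 0.1575.
−S·ln(1−ᾱ) = −619.4 × ln(1 − 0.1575) = 106.154.
V = 19.7 × 8.1 × 5.4 = 861.678 m³.
RT60 = 0.161 × 861.678 / 106.154 = 1.31 s.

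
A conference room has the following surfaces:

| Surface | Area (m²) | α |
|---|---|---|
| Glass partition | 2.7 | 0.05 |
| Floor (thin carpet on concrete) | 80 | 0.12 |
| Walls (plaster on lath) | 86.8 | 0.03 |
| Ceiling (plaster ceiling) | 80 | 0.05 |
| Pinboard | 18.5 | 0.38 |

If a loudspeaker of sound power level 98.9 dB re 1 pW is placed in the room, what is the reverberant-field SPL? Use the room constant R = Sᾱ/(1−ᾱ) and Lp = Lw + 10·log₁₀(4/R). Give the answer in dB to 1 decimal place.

A = 23.369 sabins; S = 268.0 m².
ᾱ = 23.369/268.0 = 0.0872; R = Sᾱ/(1−ᾱ) = 23.369/(1−0.0872) = 25.601 m².
Lp = Lw + 10 log₁₀(4/R) = 98.9 -8.06 = 90.8 dB.

90.8 dB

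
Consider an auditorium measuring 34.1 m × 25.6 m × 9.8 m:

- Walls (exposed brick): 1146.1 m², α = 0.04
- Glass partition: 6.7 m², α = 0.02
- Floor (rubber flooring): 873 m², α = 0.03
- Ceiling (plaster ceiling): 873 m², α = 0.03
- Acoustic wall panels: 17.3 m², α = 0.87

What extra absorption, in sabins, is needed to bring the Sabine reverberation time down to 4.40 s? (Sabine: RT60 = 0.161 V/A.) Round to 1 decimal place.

199.6 sabins

Total absorption A₁ = 1146.1*0.04 + 6.7*0.02 + 873*0.03 + 873*0.03 + 17.3*0.87
  = 45.844 + 0.134 + 26.190 + 26.190 + 15.051 = 113.409 m² sabins.
For T = 4.40 s, need A₂ = 0.161·V/T = 0.161·8555.008/4.40 = 313.036 sabins.
Additional absorption ΔA = 313.036 − 113.409 = 199.6 sabins.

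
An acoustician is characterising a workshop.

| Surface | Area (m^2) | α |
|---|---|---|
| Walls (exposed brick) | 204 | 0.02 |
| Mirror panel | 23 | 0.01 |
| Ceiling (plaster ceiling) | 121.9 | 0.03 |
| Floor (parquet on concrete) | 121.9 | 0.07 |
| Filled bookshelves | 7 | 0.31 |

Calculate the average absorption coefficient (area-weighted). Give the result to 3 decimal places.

0.039

Total surface area S = 477.8 m^2.
A = 204*0.02 + 23*0.01 + 121.9*0.03 + 121.9*0.07 + 7*0.31 = 18.670 sabins.
ᾱ = 18.670 / 477.8 = 0.039.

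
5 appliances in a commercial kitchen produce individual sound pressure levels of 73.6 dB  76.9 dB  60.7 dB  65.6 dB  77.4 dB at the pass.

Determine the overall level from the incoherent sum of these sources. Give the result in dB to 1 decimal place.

Converting to relative power and adding: 10^(73.6/10) + 10^(76.9/10) + 10^(60.7/10) + 10^(65.6/10) + 10^(77.4/10) = 1.316e+08.
Combined level = 10 log₁₀(1.316e+08) = 81.2 dB.

81.2 dB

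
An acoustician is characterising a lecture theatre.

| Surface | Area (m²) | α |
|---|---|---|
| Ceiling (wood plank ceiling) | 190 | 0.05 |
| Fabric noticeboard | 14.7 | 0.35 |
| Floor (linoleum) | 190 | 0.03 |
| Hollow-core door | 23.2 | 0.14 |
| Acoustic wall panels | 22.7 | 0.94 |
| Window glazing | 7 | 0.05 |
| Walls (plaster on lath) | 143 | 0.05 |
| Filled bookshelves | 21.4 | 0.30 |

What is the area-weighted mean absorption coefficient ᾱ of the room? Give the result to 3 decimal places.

0.096

Total surface area S = 612.0 m².
A = 190·0.05 + 14.7·0.35 + 190·0.03 + 23.2·0.14 + 22.7·0.94 + 7·0.05 + 143·0.05 + 21.4·0.30 = 58.851 sabins.
ᾱ = A/S = 0.096.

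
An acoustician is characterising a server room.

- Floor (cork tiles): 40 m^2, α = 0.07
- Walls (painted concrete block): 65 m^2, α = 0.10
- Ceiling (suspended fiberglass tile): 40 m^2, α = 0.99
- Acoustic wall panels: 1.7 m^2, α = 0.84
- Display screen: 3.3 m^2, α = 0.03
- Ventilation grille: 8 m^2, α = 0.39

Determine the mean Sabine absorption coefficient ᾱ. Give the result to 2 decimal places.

0.34

S = Σ Sᵢ = 40 + 65 + 40 + 1.7 + 3.3 + 8 = 158.0 m^2.
Σ(Sᵢαᵢ) = 40*0.07 + 65*0.10 + 40*0.99 + 1.7*0.84 + 3.3*0.03 + 8*0.39 = 53.547.
ᾱ = 53.547 / 158.0 = 0.34.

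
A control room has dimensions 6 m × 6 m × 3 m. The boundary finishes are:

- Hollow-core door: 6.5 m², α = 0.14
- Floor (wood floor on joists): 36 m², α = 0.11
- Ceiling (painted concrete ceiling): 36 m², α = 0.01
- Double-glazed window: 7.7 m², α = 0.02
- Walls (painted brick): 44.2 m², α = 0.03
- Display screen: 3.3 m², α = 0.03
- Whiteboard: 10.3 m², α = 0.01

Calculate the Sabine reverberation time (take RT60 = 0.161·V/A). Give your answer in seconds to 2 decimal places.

2.52 sec

Equivalent absorption area: A = 6.5×0.14 + 36×0.11 + 36×0.01 + 7.7×0.02 + 44.2×0.03 + 3.3×0.03 + 10.3×0.01 = 6.912 m².
Volume V = 6 × 6 × 3 = 108 m³.
RT60 = 0.161 · V / A = 0.161 × 108 / 6.912 = 2.52 s.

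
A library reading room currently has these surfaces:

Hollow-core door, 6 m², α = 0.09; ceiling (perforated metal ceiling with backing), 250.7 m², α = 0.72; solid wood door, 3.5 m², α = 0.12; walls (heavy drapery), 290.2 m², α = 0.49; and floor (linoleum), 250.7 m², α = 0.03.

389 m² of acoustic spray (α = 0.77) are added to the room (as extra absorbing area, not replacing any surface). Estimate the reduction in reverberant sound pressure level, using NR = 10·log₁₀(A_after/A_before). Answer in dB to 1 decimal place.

2.8 dB

Summing Sᵢαᵢ: 0.540 + 180.504 + 0.420 + 142.198 + 7.521 → A_before = 331.183 sabins.
Added absorption = 389 × 0.77 = 299.530 sabins.
New total A_after = 630.713 sabins.
NR = 10·log₁₀(630.713/331.183) = 2.8 dB.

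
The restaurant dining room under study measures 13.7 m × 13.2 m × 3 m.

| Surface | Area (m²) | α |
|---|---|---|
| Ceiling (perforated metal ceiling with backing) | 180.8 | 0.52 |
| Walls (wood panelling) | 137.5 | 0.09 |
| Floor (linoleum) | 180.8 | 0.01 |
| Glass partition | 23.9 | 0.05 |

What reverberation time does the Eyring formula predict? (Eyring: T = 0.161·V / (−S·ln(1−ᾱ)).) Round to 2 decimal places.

S = Σ Sᵢ = 523.0 m².
Σ(Sᵢαᵢ) = 180.8×0.52 + 137.5×0.09 + 180.8×0.01 + 23.9×0.05 = 109.394.
ᾱ = 109.394 / 523.0 = 0.2092.
Eyring denominator: −S ln(1−ᾱ) = 122.753.
V = 13.7 × 13.2 × 3 = 542.52 m³.
T = 0.161·V/[−S·ln(1−ᾱ)] = 0.161·542.52/122.753 = 0.71 s.

0.71 sec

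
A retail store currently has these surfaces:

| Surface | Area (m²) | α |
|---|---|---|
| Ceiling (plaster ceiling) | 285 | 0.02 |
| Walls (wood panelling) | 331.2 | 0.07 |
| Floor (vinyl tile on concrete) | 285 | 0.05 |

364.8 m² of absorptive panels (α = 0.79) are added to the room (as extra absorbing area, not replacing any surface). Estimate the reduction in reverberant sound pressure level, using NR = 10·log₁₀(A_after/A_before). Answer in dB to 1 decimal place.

8.9 dB

Summing Sᵢαᵢ: 5.700 + 23.184 + 14.250 → A_before = 43.134 sabins.
Added absorption = 364.8 × 0.79 = 288.192 sabins.
New total A_after = 331.326 sabins.
NR = 10·log₁₀(331.326/43.134) = 8.9 dB.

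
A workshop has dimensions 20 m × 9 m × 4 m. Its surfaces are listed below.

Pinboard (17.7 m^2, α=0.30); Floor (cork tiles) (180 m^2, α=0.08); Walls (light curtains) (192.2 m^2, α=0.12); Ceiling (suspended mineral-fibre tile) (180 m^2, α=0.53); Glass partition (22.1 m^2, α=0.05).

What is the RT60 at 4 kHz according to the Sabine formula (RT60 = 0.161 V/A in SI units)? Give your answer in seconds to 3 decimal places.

Summing Sᵢαᵢ: 5.310 + 14.400 + 23.064 + 95.400 + 1.105 → A = 139.279 sabins.
Volume V = 20 × 9 × 4 = 720 m³.
RT60 = 0.161 · V / A = 0.161 × 720 / 139.279 = 0.832 s.

0.832 s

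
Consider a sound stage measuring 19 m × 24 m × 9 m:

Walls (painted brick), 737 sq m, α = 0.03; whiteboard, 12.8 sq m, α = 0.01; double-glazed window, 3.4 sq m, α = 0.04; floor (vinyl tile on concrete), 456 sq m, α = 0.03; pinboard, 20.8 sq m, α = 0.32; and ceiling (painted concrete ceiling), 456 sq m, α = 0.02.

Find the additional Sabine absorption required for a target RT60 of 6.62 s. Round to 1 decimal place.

Total absorption A₁ = 737×0.03 + 12.8×0.01 + 3.4×0.04 + 456×0.03 + 20.8×0.32 + 456×0.02
  = 22.110 + 0.128 + 0.136 + 13.680 + 6.656 + 9.120 = 51.830 sq m sabins.
V = 4104 m³. Required absorption A₂ = 0.161 × 4104 / 6.62 = 99.810 sabins.
Shortfall: 99.810 − 51.830 = 48.0 sabins.

48.0 sabins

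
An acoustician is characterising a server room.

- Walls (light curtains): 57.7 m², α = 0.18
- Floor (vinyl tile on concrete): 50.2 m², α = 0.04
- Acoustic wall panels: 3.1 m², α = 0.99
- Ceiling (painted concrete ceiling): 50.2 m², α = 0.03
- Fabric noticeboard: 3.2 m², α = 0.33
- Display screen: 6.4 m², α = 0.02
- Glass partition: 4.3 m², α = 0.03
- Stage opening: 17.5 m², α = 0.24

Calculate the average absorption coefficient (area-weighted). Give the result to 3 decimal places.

0.117

Total surface area S = 192.6 m².
Σ(Sᵢαᵢ) = 57.7·0.18 + 50.2·0.04 + 3.1·0.99 + 50.2·0.03 + 3.2·0.33 + 6.4·0.02 + 4.3·0.03 + 17.5·0.24 = 22.482.
ᾱ = A/S = 0.117.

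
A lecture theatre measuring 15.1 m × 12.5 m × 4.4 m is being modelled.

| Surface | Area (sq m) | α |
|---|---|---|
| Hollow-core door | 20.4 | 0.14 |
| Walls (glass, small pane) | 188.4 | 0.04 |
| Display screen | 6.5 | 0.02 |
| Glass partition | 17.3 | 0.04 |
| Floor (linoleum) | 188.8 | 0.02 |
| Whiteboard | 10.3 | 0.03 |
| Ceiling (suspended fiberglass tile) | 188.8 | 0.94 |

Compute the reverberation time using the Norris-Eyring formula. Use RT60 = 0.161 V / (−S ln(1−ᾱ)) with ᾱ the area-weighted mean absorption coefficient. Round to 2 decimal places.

0.58 s

Total surface area S = 20.4 + 188.4 + 6.5 + 17.3 + 188.8 + 10.3 + 188.8 = 620.5 sq m.
Σ(Sᵢαᵢ) = 20.4·0.14 + 188.4·0.04 + 6.5·0.02 + 17.3·0.04 + 188.8·0.02 + 10.3·0.03 + 188.8·0.94 = 192.771.
ᾱ = 192.771 / 620.5 = 0.3107.
Eyring denominator: −S ln(1−ᾱ) = 230.875.
V = 15.1 × 12.5 × 4.4 = 830.5 m³.
T = 0.161·V/[−S·ln(1−ᾱ)] = 0.161·830.5/230.875 = 0.58 s.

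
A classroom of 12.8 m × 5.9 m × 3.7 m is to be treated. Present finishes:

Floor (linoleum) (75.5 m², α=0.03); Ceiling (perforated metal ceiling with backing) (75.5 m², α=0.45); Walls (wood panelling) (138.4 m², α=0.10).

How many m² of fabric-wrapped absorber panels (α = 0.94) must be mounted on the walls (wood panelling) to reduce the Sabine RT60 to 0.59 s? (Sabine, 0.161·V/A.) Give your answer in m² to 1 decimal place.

Equivalent absorption area: A₁ = 75.5*0.03 + 75.5*0.45 + 138.4*0.10 = 50.080 m².
V = 279.424 m³. Target absorption A₂ = 0.161 × 279.424 / 0.59 = 76.250 sabins.
ΔA needed = 76.250 − 50.080 = 26.170 sabins.
Net gain per m²: Δα = 0.94 − 0.10 = 0.84.
Panel area = 26.170 / 0.84 = 31.2 m².

31.2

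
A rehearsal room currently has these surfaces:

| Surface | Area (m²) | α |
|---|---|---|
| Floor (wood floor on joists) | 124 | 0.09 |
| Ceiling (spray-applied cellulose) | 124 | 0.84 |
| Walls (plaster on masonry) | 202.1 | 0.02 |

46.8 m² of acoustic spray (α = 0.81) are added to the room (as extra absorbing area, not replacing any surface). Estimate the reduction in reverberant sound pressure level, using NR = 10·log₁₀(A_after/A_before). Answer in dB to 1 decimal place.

Total absorption A_before = 124*0.09 + 124*0.84 + 202.1*0.02
  = 11.160 + 104.160 + 4.042 = 119.362 m² sabins.
Treatment contributes 46.8·0.81 = 37.908 sabins.
A_after = 119.362 + 37.908 = 157.270 sabins.
NR = 10·log₁₀(157.270/119.362) = 1.2 dB.

1.2 dB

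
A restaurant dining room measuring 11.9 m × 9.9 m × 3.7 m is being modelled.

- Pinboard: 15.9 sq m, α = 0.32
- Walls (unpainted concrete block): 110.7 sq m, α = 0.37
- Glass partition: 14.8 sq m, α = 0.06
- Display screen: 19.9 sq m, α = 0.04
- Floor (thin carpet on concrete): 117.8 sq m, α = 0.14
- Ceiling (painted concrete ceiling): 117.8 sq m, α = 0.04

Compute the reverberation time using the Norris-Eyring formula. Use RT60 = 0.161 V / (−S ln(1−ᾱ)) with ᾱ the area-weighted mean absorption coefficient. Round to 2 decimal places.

0.93 sec

S = Σ Sᵢ = 396.9 sq m.
Σ(Sᵢαᵢ) = 15.9×0.32 + 110.7×0.37 + 14.8×0.06 + 19.9×0.04 + 117.8×0.14 + 117.8×0.04 = 68.935.
Mean coefficient ᾱ = A/S = 0.1737.
−S·ln(1−ᾱ) = −396.9 × ln(1 − 0.1737) = 75.727.
V = 11.9 × 9.9 × 3.7 = 435.897 m³.
RT60 = 0.161 × 435.897 / 75.727 = 0.93 s.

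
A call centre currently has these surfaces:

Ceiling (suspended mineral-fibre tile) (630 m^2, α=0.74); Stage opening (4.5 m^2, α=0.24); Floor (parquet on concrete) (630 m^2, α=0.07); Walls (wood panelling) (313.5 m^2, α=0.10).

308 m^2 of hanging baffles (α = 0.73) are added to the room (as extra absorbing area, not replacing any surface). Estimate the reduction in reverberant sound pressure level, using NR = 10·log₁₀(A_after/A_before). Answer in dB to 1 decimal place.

1.5 dB

A_before = Σ Sᵢαᵢ = 630*0.74 + 4.5*0.24 + 630*0.07 + 313.5*0.10 = 542.730 sabins.
Treatment contributes 308·0.73 = 224.840 sabins.
New total A_after = 767.570 sabins.
Reduction = 10 log₁₀(A_after/A_before) = 10 log₁₀(1.4143) = 1.5 dB.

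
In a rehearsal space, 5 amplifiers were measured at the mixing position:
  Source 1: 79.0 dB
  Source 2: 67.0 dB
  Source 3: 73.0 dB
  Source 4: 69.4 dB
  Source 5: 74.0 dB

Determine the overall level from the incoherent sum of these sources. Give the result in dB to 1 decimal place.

81.4 dB

Σ 10^(Lᵢ/10) = 1.382e+08.
Combined level = 10 log₁₀(1.382e+08) = 81.4 dB.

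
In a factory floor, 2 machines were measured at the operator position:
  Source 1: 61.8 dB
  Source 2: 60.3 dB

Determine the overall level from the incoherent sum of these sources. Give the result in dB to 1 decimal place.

64.1 dB

Σ 10^(Lᵢ/10) = 2.585e+06.
L_total = 10·log₁₀(2.585e+06) = 64.1 dB.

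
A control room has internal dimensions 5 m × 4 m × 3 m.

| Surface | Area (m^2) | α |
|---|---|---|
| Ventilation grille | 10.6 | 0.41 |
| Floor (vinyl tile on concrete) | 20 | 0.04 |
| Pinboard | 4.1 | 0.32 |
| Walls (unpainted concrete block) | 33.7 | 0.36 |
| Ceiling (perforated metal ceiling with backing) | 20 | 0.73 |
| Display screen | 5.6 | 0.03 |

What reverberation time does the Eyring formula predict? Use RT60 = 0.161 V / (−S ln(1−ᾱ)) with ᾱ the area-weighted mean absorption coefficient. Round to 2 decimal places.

Total surface area S = 10.6 + 20 + 4.1 + 33.7 + 20 + 5.6 = 94.0 m^2.
Absorption A = 10.6·0.41 + 20·0.04 + 4.1·0.32 + 33.7·0.36 + 20·0.73 + 5.6·0.03 = 33.358 sabins.
Mean coefficient ᾱ = A/S = 0.3549.
Eyring denominator: −S ln(1−ᾱ) = 41.205.
V = 5 × 4 × 3 = 60 m³.
T = 0.161·V/[−S·ln(1−ᾱ)] = 0.161·60/41.205 = 0.23 s.

0.23 sec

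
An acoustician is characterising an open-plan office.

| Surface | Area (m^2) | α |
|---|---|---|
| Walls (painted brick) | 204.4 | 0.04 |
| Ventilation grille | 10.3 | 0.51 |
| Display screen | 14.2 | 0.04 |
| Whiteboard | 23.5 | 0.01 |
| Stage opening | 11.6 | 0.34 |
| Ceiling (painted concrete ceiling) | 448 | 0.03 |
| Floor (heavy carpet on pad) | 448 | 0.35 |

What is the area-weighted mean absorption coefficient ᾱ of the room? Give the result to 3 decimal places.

0.162

Total surface area S = 1160.0 m^2.
A = 204.4*0.04 + 10.3*0.51 + 14.2*0.04 + 23.5*0.01 + 11.6*0.34 + 448*0.03 + 448*0.35 = 188.416 sabins.
ᾱ = A/S = 0.162.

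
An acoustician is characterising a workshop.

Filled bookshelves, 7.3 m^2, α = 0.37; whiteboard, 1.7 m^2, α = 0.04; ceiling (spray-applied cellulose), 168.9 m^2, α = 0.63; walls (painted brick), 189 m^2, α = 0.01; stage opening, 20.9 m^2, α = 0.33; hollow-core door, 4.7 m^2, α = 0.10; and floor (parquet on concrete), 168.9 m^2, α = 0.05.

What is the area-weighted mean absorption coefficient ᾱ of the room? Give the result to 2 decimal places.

0.23

Total surface area S = 561.4 m^2.
A = 7.3·0.37 + 1.7·0.04 + 168.9·0.63 + 189·0.01 + 20.9·0.33 + 4.7·0.10 + 168.9·0.05 = 126.878 sabins.
ᾱ = 126.878 / 561.4 = 0.23.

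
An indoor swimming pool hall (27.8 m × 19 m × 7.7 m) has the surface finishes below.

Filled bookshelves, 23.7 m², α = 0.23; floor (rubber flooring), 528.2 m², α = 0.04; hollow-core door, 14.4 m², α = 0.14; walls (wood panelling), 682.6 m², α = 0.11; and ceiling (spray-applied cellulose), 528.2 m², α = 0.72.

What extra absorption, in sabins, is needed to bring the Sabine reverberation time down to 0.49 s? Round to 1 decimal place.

852.4 sabins

Equivalent absorption area: A₁ = 23.7×0.23 + 528.2×0.04 + 14.4×0.14 + 682.6×0.11 + 528.2×0.72 = 483.985 m².
For T = 0.49 s, need A₂ = 0.161·V/T = 0.161·4067.14/0.49 = 1336.346 sabins.
Additional absorption ΔA = 1336.346 − 483.985 = 852.4 sabins.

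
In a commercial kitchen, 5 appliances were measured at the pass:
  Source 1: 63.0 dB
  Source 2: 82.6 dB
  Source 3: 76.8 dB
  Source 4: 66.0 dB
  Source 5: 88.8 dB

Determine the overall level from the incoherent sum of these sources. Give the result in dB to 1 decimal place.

90.0 dB

Sum in the linear (power) domain: Σ 10^(Lᵢ/10) = 10^(63.0/10) + 10^(82.6/10) + 10^(76.8/10) + 10^(66.0/10) + 10^(88.8/10) = 9.944e+08.
L_total = 10·log₁₀(9.944e+08) = 90.0 dB.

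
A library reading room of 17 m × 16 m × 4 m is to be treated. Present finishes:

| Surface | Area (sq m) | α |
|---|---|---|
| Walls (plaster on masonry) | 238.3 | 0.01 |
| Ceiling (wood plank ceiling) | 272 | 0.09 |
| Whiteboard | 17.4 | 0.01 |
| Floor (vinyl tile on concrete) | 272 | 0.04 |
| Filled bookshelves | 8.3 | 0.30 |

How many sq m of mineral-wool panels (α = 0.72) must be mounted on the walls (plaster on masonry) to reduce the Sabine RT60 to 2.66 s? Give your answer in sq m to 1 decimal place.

Total absorption A₁ = 238.3×0.01 + 272×0.09 + 17.4×0.01 + 272×0.04 + 8.3×0.30
  = 2.383 + 24.480 + 0.174 + 10.880 + 2.490 = 40.407 sq m sabins.
V = 1088 m³. Target absorption A₂ = 0.161 × 1088 / 2.66 = 65.853 sabins.
Absorption to add: 65.853 − 40.407 = 25.446 sabins.
Each sq m of panel replacing the walls (plaster on masonry) adds (0.72 − 0.01) = 0.71 sabins.
Area = ΔA/Δα = 25.446/0.71 = 35.8 sq m.

35.8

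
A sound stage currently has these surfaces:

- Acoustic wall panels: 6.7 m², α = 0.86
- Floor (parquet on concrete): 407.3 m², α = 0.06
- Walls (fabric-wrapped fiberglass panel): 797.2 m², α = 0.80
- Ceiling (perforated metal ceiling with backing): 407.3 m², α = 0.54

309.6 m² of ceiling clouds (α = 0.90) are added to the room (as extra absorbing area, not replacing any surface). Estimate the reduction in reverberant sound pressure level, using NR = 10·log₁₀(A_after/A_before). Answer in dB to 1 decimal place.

1.2 dB

Total absorption A_before = 6.7×0.86 + 407.3×0.06 + 797.2×0.80 + 407.3×0.54
  = 5.762 + 24.438 + 637.760 + 219.942 = 887.902 m² sabins.
Treatment contributes 309.6·0.90 = 278.640 sabins.
New total A_after = 1166.542 sabins.
NR = 10·log₁₀(1166.542/887.902) = 1.2 dB.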